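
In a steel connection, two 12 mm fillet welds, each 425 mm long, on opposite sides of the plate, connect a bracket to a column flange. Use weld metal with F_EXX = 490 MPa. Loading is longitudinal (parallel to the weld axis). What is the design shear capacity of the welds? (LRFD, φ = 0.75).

φR_n ≈ 1590 kN

Effective throat t_e = 0.707 × 12 = 8.484 mm.
Total length L = 850 mm; A_we = 8.484 × 850 = 7211 mm².
F_nw = 0.6 F_EXX = 0.6 × 490 = 294 MPa.
φR_n = 0.75 × 294 × 7211 × 10⁻³ = 1590 kN.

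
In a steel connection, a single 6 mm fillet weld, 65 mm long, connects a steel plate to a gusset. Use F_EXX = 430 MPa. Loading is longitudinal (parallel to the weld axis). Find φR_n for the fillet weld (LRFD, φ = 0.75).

Effective throat t_e = 0.707 × 6 = 4.242 mm.
Total length L = 65 mm; A_we = 4.242 × 65 = 275.7 mm².
F_nw = 0.6 F_EXX = 0.6 × 430 = 258 MPa.
φR_n = 0.75 × 258 × 275.7 × 10⁻³ = 53.35 kN.

φR_n ≈ 53.4 kN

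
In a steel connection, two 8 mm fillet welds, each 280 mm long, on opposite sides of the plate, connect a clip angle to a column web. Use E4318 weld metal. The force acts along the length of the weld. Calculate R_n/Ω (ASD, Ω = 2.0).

E43XX → F_EXX = 430 MPa.
Effective throat t_e = 0.707 × 8 = 5.656 mm.
Total length L = 560 mm; A_we = 5.656 × 560 = 3167 mm².
F_nw = 0.6 F_EXX = 0.6 × 430 = 258 MPa.
R_n = 258 × 3167 × 10⁻³ = 817.2 kN; R_n/Ω = 817.2/2.0 = 408.6 kN.

R_n/Ω ≈ 409 kN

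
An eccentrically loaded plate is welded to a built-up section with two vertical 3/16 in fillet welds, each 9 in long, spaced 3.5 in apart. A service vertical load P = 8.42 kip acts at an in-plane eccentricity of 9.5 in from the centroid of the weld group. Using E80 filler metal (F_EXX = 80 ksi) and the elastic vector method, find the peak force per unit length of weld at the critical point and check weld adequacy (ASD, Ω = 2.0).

Total weld length L_w = 18 in. Treat welds as unit-width lines.
Polar moment about centroid: J = 2[d³/12 + d(b/2)²] = 2[9³/12 + 9×1.75²] = 176.6 in³.
Direct shear f_v = P/L_w = 8.42 / 18 = 0.4678 kip/in (vertical).
Torsion M = P·e = 8.42 × 9.5 = 79.99 kip·in.
Critical point at (x, y) = (1.75, 4.5) from centroid. f_tx = M·y/J = 2.038 kip/in; f_ty = M·x/J = 0.7925 kip/in.
Resultant f_max = √[f_tx² + (f_v + f_ty)²] = √[2.038² + (0.4678 + 0.7925)²] = 2.396 kip/in.
Capacity per unit length: r_n/Ω = (1/2.0) × 0.6 × 80 × (0.707 × 0.1875) = 3.181 kip/in.
2.396 ≤ 3.181 → adequate.

f_max ≈ 2.4 kip/in; adequate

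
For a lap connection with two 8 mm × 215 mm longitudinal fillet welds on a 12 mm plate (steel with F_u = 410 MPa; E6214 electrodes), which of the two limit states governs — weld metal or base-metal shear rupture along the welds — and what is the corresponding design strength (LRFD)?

E62XX → F_EXX = 620 MPa.
t_e = 0.707 × 8 = 5.656 mm; L = 430 mm.
Weld metal: φR_n = 0.75 × 0.6 × 620 × 5.656 × 430 × 10⁻³ = 678.6 kN.
Base metal (shear rupture): φR_n = 0.75 × 0.6 × 410 × 12 × 430 × 10⁻³ = 952 kN.
Governing: weld metal.

φR_n ≈ 679 kN (weld metal governs)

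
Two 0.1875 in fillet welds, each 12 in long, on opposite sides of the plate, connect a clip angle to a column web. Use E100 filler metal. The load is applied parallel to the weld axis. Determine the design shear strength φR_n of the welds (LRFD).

φR_n ≈ 143 kips

E100XX → F_EXX = 100 ksi.
Effective throat t_e = 0.707 × 0.1875 = 0.1326 in.
Total length L = 24 in; A_we = 0.1326 × 24 = 3.181 in².
F_nw = 0.6 F_EXX = 0.6 × 100 = 60 ksi.
φR_n = 0.75 × 60 × 3.181 = 143.2 kips.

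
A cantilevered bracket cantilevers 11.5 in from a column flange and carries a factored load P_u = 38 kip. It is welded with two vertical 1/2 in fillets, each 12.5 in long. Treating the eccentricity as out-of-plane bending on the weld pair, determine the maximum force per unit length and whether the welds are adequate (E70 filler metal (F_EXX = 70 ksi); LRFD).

f_max ≈ 8.53 kip/in; adequate

L_w = 2 × 12.5 = 25 in; section modulus (unit throat) S = 2 × L²/6 = 52.08 in².
Direct shear f_v = P/L_w = 38/25 = 1.52 kip/in.
Moment M = P × e = 38 × 11.5 = 437 kip·in; bending f_b = M/S = 8.39 kip/in.
f_max = √(f_v² + f_b²) = √(1.52² + 8.39²) = 8.527 kip/in.
φr_n = 0.75 × 0.6 × 70 × (0.707 × 0.5) = 11.14 kip/in → adequate.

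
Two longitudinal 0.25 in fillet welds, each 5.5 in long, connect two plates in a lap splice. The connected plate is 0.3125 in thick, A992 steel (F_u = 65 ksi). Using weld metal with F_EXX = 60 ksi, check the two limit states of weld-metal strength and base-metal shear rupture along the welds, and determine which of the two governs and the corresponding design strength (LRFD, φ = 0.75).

φR_n ≈ 52.5 kip (weld metal governs)

t_e = 0.707 × 0.25 = 0.1767 in; L = 11 in.
Weld metal: φR_n = 0.75 × 0.6 × 60 × 0.1767 × 11 = 52.49 kip.
Base metal (shear rupture): φR_n = 0.75 × 0.6 × 65 × 0.3125 × 11 = 100.5 kip.
Governing: weld metal.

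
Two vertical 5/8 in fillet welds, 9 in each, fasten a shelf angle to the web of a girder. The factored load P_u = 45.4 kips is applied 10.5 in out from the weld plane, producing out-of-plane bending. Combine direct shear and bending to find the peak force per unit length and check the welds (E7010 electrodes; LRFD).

E70XX → F_EXX = 70 ksi.
L_w = 2 × 9 = 18 in; section modulus (unit throat) S = 2 × L²/6 = 27 in².
Direct shear f_v = P/L_w = 45.4/18 = 2.522 kip/in.
Moment M = P × e = 45.4 × 10.5 = 476.7 kip·in; bending f_b = M/S = 17.66 kip/in.
f_max = √(f_v² + f_b²) = √(2.522² + 17.66²) = 17.83 kip/in.
φr_n = 0.75 × 0.6 × 70 × (0.707 × 0.625) = 13.92 kip/in → NOT adequate.

f_max ≈ 17.8 kip/in; NOT adequate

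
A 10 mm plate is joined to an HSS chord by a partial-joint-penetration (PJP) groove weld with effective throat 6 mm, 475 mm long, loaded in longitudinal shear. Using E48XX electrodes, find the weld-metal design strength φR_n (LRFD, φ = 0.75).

E48XX → F_EXX = 480 MPa.
Effective throat (given) t_e = 6 mm.
A_we = 6 × 475 = 2850 mm².
F_nw = 0.6 F_EXX = 288 MPa.
φR_n = 0.75 × 288 × 2850 × 10⁻³ = 615.6 kN.

φR_n ≈ 616 kN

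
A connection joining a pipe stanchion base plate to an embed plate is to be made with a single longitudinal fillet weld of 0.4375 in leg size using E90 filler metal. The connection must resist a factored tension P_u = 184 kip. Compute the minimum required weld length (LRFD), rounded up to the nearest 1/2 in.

E90XX → F_EXX = 90 ksi.
Throat t_e = 0.707 × 0.4375 = 0.3093 in.
φr_n = 0.75 × 0.6 × 90 × 0.3093 = 12.53 kip/in.
L_req = P_u / φr_n = 184 / 12.53 = 14.69 in total.
Round up → use L = 15 in.

L = 15 in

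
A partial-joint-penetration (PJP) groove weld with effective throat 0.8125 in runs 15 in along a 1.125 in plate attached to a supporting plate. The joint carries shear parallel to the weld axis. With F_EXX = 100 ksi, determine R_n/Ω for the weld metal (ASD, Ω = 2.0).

R_n/Ω ≈ 366 kip

Effective throat (given) t_e = 0.8125 in.
A_we = 0.8125 × 15 = 12.19 in².
F_nw = 0.6 F_EXX = 60 ksi.
R_n/Ω = (60 × 12.19) / 2.0 = 365.6 kip.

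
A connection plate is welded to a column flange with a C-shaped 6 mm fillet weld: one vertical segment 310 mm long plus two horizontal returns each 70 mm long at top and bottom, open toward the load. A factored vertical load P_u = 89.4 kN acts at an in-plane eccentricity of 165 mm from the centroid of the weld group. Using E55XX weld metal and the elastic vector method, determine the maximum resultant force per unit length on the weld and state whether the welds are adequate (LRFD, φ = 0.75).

f_max ≈ 512 N/mm; adequate

E55XX → F_EXX = 550 MPa.
Total weld length L_w = 450 mm. Treat welds as unit-width lines.
Centroid: x̄ = 2×70×35 / 450 = 10.89 mm from the vertical weld.
Polar moment about centroid: J = I_x + I_y = [310³/12 + 2×70×155²] + [310×10.89² + 2(70³/12 + 70×24.11²)] = 6021000 mm³.
Direct shear f_v = P/L_w = 89.4×10³ / 450 = 198.7 N/mm (vertical).
Torsion M = P·e = 89.4×10³ × 165 = 14751000 N·mm.
Critical point at (x, y) = (59.11, 155) from centroid. f_tx = M·y/J = 379.7 N/mm; f_ty = M·x/J = 144.8 N/mm.
Resultant f_max = √[f_tx² + (f_v + f_ty)²] = √[379.7² + (198.7 + 144.8)²] = 512 N/mm.
Capacity per unit length: φr_n = 0.75 × 0.6 × 550 × (0.707 × 6) = 1050 N/mm.
512 ≤ 1050 → adequate.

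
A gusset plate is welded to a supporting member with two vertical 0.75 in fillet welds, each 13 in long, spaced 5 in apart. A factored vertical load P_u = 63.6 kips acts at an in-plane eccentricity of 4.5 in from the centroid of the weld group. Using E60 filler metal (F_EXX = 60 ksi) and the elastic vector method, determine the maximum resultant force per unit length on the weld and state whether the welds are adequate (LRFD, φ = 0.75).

Total weld length L_w = 26 in. Treat welds as unit-width lines.
Polar moment about centroid: J = 2[d³/12 + d(b/2)²] = 2[13³/12 + 13×2.5²] = 528.7 in³.
Direct shear f_v = P/L_w = 63.6 / 26 = 2.446 kip/in (vertical).
Torsion M = P·e = 63.6 × 4.5 = 286.2 kip·in.
Critical point at (x, y) = (2.5, 6.5) from centroid. f_tx = M·y/J = 3.519 kip/in; f_ty = M·x/J = 1.353 kip/in.
Resultant f_max = √[f_tx² + (f_v + f_ty)²] = √[3.519² + (2.446 + 1.353)²] = 5.179 kip/in.
Capacity per unit length: φr_n = 0.75 × 0.6 × 60 × (0.707 × 0.75) = 14.32 kip/in.
5.179 ≤ 14.32 → adequate.

f_max ≈ 5.18 kip/in; adequate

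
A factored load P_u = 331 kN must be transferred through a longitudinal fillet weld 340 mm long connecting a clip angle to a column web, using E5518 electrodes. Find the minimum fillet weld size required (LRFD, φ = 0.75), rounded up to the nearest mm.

E55XX → F_EXX = 550 MPa.
Total weld length L = 340 mm.
Required throat t_e = P_u / (φ × 0.6 F_EXX × L) = 331 / (0.75 × 0.6 × 550 × 340 × 10⁻³) = 3.933 mm.
Required leg w = t_e / 0.707 = 5.564 mm → use 6 mm.

w = 6 mm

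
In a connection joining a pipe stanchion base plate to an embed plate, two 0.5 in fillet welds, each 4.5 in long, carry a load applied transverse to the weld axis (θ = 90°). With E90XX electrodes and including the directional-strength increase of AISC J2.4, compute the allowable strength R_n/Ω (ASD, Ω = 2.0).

R_n/Ω ≈ 129 kips

E90XX → F_EXX = 90 ksi.
t_e = 0.707 × 0.5 = 0.3535 in; A_we = 0.3535 × 9 = 3.181 in².
Directional factor: 1.0 + 0.5 sin^1.5(90°) = 1.5.
F_nw = 0.6 × 90 × 1.5 = 81 ksi.
R_n/Ω = (81 × 3.181) / 2.0 = 128.9 kips.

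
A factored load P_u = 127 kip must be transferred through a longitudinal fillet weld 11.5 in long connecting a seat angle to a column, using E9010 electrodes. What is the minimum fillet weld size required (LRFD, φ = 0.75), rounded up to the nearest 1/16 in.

E90XX → F_EXX = 90 ksi.
Total weld length L = 11.5 in.
Required throat t_e = P_u / (φ × 0.6 F_EXX × L) = 127 / (0.75 × 0.6 × 90 × 11.5) = 0.2727 in.
Required leg w = t_e / 0.707 = 0.3857 in → use 7/16 in.

w = 7/16 in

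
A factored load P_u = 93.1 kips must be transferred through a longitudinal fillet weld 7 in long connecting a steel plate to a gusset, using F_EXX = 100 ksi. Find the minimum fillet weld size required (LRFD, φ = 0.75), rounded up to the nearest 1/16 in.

Total weld length L = 7 in.
Required throat t_e = P_u / (φ × 0.6 F_EXX × L) = 93.1 / (0.75 × 0.6 × 100 × 7) = 0.2956 in.
Required leg w = t_e / 0.707 = 0.418 in → use 7/16 in.

w = 7/16 in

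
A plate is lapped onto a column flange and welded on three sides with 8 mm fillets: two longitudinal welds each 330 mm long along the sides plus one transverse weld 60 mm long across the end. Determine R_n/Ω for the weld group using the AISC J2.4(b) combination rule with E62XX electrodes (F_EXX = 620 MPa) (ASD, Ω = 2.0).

t_e = 0.707 × 8 = 5.656 mm.
R_nwl = 0.6 × 620 × 5.656 × 660 × 10⁻³ = 1389 kN (longitudinal, 2 welds).
R_nwt = 0.6 × 620 × 5.656 × 60 × 10⁻³ = 126.2 kN (transverse, base value).
(i) R_nwl + R_nwt = 1515 kN; (ii) 0.85 R_nwl + 1.5 R_nwt = 1370 kN.
R_n = max = 1515 kN [governs: (i)]; R_n/Ω = 757.5 kN.

R_n/Ω ≈ 757 kN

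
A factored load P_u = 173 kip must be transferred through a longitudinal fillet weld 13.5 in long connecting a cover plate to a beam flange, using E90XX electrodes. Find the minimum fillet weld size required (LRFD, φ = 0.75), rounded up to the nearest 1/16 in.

E90XX → F_EXX = 90 ksi.
Total weld length L = 13.5 in.
Required throat t_e = P_u / (φ × 0.6 F_EXX × L) = 173 / (0.75 × 0.6 × 90 × 13.5) = 0.3164 in.
Required leg w = t_e / 0.707 = 0.4475 in → use 1/2 in.

w = 1/2 in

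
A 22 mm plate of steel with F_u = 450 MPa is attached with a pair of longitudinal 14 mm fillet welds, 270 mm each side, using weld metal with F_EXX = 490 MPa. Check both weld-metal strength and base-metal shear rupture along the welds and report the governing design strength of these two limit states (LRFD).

φR_n ≈ 1180 kN (weld metal governs)

t_e = 0.707 × 14 = 9.898 mm; L = 540 mm.
Weld metal: φR_n = 0.75 × 0.6 × 490 × 9.898 × 540 × 10⁻³ = 1179 kN.
Base metal (shear rupture): φR_n = 0.75 × 0.6 × 450 × 22 × 540 × 10⁻³ = 2406 kN.
Governing: weld metal.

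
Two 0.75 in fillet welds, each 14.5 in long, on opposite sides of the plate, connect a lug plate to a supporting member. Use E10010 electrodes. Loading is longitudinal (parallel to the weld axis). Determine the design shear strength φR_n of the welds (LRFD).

E100XX → F_EXX = 100 ksi.
Effective throat t_e = 0.707 × 0.75 = 0.5302 in.
Total length L = 29 in; A_we = 0.5302 × 29 = 15.38 in².
F_nw = 0.6 F_EXX = 0.6 × 100 = 60 ksi.
φR_n = 0.75 × 60 × 15.38 = 692 kips.

φR_n ≈ 692 kips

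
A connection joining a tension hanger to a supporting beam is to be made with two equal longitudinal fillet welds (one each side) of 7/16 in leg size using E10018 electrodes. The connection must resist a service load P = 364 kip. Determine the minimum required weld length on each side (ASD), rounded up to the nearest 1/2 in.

E100XX → F_EXX = 100 ksi.
Throat t_e = 0.707 × 0.4375 = 0.3093 in.
r_n/Ω = (0.6 × 100 × 0.3093) / 2.0 = 9.279 kip/in.
L_req = P / (r_n/Ω) = 364 / 9.279 = 39.23 in total.
Per side: 39.23 / 2 = 19.61 in.
Round up → use L = 20 in on each side.

L = 20 in on each side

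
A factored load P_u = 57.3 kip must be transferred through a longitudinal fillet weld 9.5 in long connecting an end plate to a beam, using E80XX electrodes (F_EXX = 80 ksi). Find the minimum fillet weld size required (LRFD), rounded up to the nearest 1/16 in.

w = 1/4 in

Total weld length L = 9.5 in.
Required throat t_e = P_u / (φ × 0.6 F_EXX × L) = 57.3 / (0.75 × 0.6 × 80 × 9.5) = 0.1675 in.
Required leg w = t_e / 0.707 = 0.237 in → use 1/4 in.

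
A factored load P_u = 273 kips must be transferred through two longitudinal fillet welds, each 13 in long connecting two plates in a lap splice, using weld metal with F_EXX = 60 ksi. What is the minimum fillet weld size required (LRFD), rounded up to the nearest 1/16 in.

w = 9/16 in

Total weld length L = 26 in.
Required throat t_e = P_u / (φ × 0.6 F_EXX × L) = 273 / (0.75 × 0.6 × 60 × 26) = 0.3889 in.
Required leg w = t_e / 0.707 = 0.5501 in → use 9/16 in.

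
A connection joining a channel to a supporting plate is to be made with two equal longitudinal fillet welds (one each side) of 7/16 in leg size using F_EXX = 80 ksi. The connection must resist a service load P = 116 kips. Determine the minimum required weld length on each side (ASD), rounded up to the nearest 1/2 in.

Throat t_e = 0.707 × 0.4375 = 0.3093 in.
r_n/Ω = (0.6 × 80 × 0.3093) / 2.0 = 7.423 kip/in.
L_req = P / (r_n/Ω) = 116 / 7.423 = 15.63 in total.
Per side: 15.63 / 2 = 7.813 in.
Round up → use L = 8 in on each side.

L = 8 in on each side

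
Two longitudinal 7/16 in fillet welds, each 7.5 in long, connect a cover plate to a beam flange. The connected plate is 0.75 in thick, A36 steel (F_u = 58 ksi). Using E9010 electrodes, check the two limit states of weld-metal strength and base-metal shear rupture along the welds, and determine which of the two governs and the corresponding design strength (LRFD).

φR_n ≈ 188 kip (weld metal governs)

E90XX → F_EXX = 90 ksi.
t_e = 0.707 × 0.4375 = 0.3093 in; L = 15 in.
Weld metal: φR_n = 0.75 × 0.6 × 90 × 0.3093 × 15 = 187.9 kip.
Base metal (shear rupture): φR_n = 0.75 × 0.6 × 58 × 0.75 × 15 = 293.6 kip.
Governing: weld metal.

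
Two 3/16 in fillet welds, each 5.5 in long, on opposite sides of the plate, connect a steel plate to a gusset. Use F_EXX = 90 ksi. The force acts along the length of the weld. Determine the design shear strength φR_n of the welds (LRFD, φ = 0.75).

Effective throat t_e = 0.707 × 0.1875 = 0.1326 in.
Total length L = 11 in; A_we = 0.1326 × 11 = 1.458 in².
F_nw = 0.6 F_EXX = 0.6 × 90 = 54 ksi.
φR_n = 0.75 × 54 × 1.458 = 59.06 kip.

φR_n ≈ 59.1 kip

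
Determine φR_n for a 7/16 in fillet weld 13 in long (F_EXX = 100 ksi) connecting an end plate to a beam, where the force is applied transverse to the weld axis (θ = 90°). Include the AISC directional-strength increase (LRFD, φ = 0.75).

φR_n ≈ 271 kip

t_e = 0.707 × 0.4375 = 0.3093 in; A_we = 0.3093 × 13 = 4.021 in².
Directional factor: 1.0 + 0.5 sin^1.5(90°) = 1.5.
F_nw = 0.6 × 100 × 1.5 = 90 ksi.
φR_n = 0.75 × 90 × 4.021 = 271.4 kip.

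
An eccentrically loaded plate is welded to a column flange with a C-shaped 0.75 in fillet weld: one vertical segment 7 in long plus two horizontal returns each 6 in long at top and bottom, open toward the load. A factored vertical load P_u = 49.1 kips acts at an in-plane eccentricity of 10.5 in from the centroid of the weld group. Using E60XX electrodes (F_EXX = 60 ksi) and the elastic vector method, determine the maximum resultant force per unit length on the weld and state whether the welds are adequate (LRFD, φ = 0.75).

Total weld length L_w = 19 in. Treat welds as unit-width lines.
Centroid: x̄ = 2×6×3 / 19 = 1.895 in from the vertical weld.
Polar moment about centroid: J = I_x + I_y = [7³/12 + 2×6×3.5²] + [7×1.895² + 2(6³/12 + 6×1.105²)] = 251.4 in³.
Direct shear f_v = P/L_w = 49.1 / 19 = 2.584 kip/in (vertical).
Torsion M = P·e = 49.1 × 10.5 = 515.55 kip·in.
Critical point at (x, y) = (4.105, 3.5) from centroid. f_tx = M·y/J = 7.178 kip/in; f_ty = M·x/J = 8.42 kip/in.
Resultant f_max = √[f_tx² + (f_v + f_ty)²] = √[7.178² + (2.584 + 8.42)²] = 13.14 kip/in.
Capacity per unit length: φr_n = 0.75 × 0.6 × 60 × (0.707 × 0.75) = 14.32 kip/in.
13.14 ≤ 14.32 → adequate.

f_max ≈ 13.1 kip/in; adequate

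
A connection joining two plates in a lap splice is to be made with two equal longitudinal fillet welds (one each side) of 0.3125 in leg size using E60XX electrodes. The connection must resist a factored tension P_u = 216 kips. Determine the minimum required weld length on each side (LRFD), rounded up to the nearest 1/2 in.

E60XX → F_EXX = 60 ksi.
Throat t_e = 0.707 × 0.3125 = 0.2209 in.
φr_n = 0.75 × 0.6 × 60 × 0.2209 = 5.965 kips/in.
L_req = P_u / φr_n = 216 / 5.965 = 36.21 in total.
Per side: 36.21 / 2 = 18.1 in.
Round up → use L = 18.5 in on each side.

L = 18.5 in on each side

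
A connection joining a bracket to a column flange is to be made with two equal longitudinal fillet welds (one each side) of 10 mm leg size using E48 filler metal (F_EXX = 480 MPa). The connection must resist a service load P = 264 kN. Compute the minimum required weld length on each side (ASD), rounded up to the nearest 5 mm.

L = 130 mm on each side

Throat t_e = 0.707 × 10 = 7.07 mm.
r_n/Ω = (0.6 × 480 × 7.07) / 2.0 = 1018 N/mm = 1.018 kN/mm.
L_req = P / (r_n/Ω) = 264 / 1.018 = 259.3 mm total.
Per side: 259.3 / 2 = 129.7 mm.
Round up → use L = 130 mm on each side.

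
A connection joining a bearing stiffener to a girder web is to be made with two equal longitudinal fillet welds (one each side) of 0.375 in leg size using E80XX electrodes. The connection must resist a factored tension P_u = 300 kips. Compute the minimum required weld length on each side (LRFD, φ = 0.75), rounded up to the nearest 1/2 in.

E80XX → F_EXX = 80 ksi.
Throat t_e = 0.707 × 0.375 = 0.2651 in.
φr_n = 0.75 × 0.6 × 80 × 0.2651 = 9.544 kips/in.
L_req = P_u / φr_n = 300 / 9.544 = 31.43 in total.
Per side: 31.43 / 2 = 15.72 in.
Round up → use L = 16 in on each side.

L = 16 in on each side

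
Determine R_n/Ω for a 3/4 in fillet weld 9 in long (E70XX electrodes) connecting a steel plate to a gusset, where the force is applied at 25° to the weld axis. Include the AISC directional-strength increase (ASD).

E70XX → F_EXX = 70 ksi.
t_e = 0.707 × 0.75 = 0.5302 in; A_we = 0.5302 × 9 = 4.772 in².
Directional factor: 1.0 + 0.5 sin^1.5(25°) = 1.137.
F_nw = 0.6 × 70 × 1.137 = 47.77 ksi.
R_n/Ω = (47.77 × 4.772) / 2.0 = 114 kips.

R_n/Ω ≈ 114 kips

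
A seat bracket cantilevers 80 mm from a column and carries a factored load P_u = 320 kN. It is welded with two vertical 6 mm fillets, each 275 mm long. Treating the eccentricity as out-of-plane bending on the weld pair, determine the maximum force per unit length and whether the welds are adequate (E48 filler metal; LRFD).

E48XX → F_EXX = 480 MPa.
L_w = 2 × 275 = 550 mm; section modulus (unit throat) S = 2 × L²/6 = 25210 mm².
Direct shear f_v = P/L_w = 320×10³/550 = 581.8 N/mm.
Moment M = P × e = 320×10³ × 80 = 25600000 N·mm; bending f_b = M/S = 1016 N/mm.
f_max = √(f_v² + f_b²) = √(581.8² + 1016²) = 1170 N/mm.
φr_n = 0.75 × 0.6 × 480 × (0.707 × 6) = 916.3 N/mm → NOT adequate.

f_max ≈ 1170 N/mm; NOT adequate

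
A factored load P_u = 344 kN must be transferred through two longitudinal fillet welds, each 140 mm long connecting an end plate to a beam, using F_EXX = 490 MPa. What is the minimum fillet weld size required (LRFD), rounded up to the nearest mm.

w = 8 mm

Total weld length L = 280 mm.
Required throat t_e = P_u / (φ × 0.6 F_EXX × L) = 344 / (0.75 × 0.6 × 490 × 280 × 10⁻³) = 5.572 mm.
Required leg w = t_e / 0.707 = 7.881 mm → use 8 mm.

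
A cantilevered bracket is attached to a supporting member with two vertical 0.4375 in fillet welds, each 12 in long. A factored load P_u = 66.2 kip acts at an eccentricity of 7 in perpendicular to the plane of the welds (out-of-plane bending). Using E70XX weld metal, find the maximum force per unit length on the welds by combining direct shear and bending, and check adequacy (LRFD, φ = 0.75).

f_max ≈ 10 kip/in; NOT adequate

E70XX → F_EXX = 70 ksi.
L_w = 2 × 12 = 24 in; section modulus (unit throat) S = 2 × L²/6 = 48 in².
Direct shear f_v = P/L_w = 66.2/24 = 2.758 kip/in.
Moment M = P × e = 66.2 × 7 = 463.4 kip·in; bending f_b = M/S = 9.654 kip/in.
f_max = √(f_v² + f_b²) = √(2.758² + 9.654²) = 10.04 kip/in.
φr_n = 0.75 × 0.6 × 70 × (0.707 × 0.4375) = 9.743 kip/in → NOT adequate.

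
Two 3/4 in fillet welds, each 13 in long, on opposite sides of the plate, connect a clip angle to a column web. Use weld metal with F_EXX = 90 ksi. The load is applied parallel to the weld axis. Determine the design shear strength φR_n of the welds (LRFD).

φR_n ≈ 558 kip

Effective throat t_e = 0.707 × 0.75 = 0.5302 in.
Total length L = 26 in; A_we = 0.5302 × 26 = 13.79 in².
F_nw = 0.6 F_EXX = 0.6 × 90 = 54 ksi.
φR_n = 0.75 × 54 × 13.79 = 558.4 kip.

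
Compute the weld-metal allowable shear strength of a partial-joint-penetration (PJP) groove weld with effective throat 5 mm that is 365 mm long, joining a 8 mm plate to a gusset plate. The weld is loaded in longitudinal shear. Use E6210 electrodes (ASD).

E62XX → F_EXX = 620 MPa.
Effective throat (given) t_e = 5 mm.
A_we = 5 × 365 = 1825 mm².
F_nw = 0.6 F_EXX = 372 MPa.
R_n/Ω = (372 × 1825) / 2.0 × 10⁻³ = 339.4 kN.

R_n/Ω ≈ 339 kN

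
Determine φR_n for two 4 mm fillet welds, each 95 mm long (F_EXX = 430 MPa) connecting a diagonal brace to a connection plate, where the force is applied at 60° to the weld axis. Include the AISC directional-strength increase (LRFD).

φR_n ≈ 146 kN

t_e = 0.707 × 4 = 2.828 mm; A_we = 2.828 × 190 = 537.3 mm².
Directional factor: 1.0 + 0.5 sin^1.5(60°) = 1.403.
F_nw = 0.6 × 430 × 1.403 = 362 MPa.
φR_n = 0.75 × 362 × 537.3 × 10⁻³ = 145.9 kN.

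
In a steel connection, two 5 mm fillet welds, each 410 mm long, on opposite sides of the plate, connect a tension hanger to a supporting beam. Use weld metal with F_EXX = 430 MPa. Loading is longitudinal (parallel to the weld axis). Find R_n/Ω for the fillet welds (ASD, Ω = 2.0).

R_n/Ω ≈ 374 kN

Effective throat t_e = 0.707 × 5 = 3.535 mm.
Total length L = 820 mm; A_we = 3.535 × 820 = 2899 mm².
F_nw = 0.6 F_EXX = 0.6 × 430 = 258 MPa.
R_n = 258 × 2899 × 10⁻³ = 747.9 kN; R_n/Ω = 747.9/2.0 = 373.9 kN.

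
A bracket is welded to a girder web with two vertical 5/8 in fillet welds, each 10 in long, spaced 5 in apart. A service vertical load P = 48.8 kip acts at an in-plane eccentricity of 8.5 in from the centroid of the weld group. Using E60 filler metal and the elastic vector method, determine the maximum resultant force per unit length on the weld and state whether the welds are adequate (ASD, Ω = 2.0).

E60XX → F_EXX = 60 ksi.
Total weld length L_w = 20 in. Treat welds as unit-width lines.
Polar moment about centroid: J = 2[d³/12 + d(b/2)²] = 2[10³/12 + 10×2.5²] = 291.7 in³.
Direct shear f_v = P/L_w = 48.8 / 20 = 2.44 kip/in (vertical).
Torsion M = P·e = 48.8 × 8.5 = 414.8 kip·in.
Critical point at (x, y) = (2.5, 5) from centroid. f_tx = M·y/J = 7.111 kip/in; f_ty = M·x/J = 3.555 kip/in.
Resultant f_max = √[f_tx² + (f_v + f_ty)²] = √[7.111² + (2.44 + 3.555)²] = 9.301 kip/in.
Capacity per unit length: r_n/Ω = (1/2.0) × 0.6 × 60 × (0.707 × 0.625) = 7.954 kip/in.
9.301 > 7.954 → NOT adequate.

f_max ≈ 9.3 kip/in; NOT adequate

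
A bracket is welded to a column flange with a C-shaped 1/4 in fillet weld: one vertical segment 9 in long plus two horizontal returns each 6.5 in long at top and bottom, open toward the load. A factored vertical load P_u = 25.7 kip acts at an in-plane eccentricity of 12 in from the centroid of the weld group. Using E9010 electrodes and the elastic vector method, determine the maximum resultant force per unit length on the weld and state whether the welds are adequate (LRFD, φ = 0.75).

E90XX → F_EXX = 90 ksi.
Total weld length L_w = 22 in. Treat welds as unit-width lines.
Centroid: x̄ = 2×6.5×3.25 / 22 = 1.92 in from the vertical weld.
Polar moment about centroid: J = I_x + I_y = [9³/12 + 2×6.5×4.5²] + [9×1.92² + 2(6.5³/12 + 6.5×1.33²)] = 425.9 in³.
Direct shear f_v = P/L_w = 25.7 / 22 = 1.168 kip/in (vertical).
Torsion M = P·e = 25.7 × 12 = 308.4 kip·in.
Critical point at (x, y) = (4.58, 4.5) from centroid. f_tx = M·y/J = 3.258 kip/in; f_ty = M·x/J = 3.316 kip/in.
Resultant f_max = √[f_tx² + (f_v + f_ty)²] = √[3.258² + (1.168 + 3.316)²] = 5.543 kip/in.
Capacity per unit length: φr_n = 0.75 × 0.6 × 90 × (0.707 × 0.25) = 7.158 kip/in.
5.543 ≤ 7.158 → adequate.

f_max ≈ 5.54 kip/in; adequate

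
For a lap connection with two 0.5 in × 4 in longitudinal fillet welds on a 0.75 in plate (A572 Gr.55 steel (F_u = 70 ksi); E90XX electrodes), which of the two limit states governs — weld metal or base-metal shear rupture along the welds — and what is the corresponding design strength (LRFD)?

φR_n ≈ 115 kips (weld metal governs)

E90XX → F_EXX = 90 ksi.
t_e = 0.707 × 0.5 = 0.3535 in; L = 8 in.
Weld metal: φR_n = 0.75 × 0.6 × 90 × 0.3535 × 8 = 114.5 kips.
Base metal (shear rupture): φR_n = 0.75 × 0.6 × 70 × 0.75 × 8 = 189 kips.
Governing: weld metal.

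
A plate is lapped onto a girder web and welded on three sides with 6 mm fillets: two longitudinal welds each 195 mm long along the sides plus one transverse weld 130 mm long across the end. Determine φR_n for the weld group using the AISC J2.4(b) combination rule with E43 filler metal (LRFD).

φR_n ≈ 432 kN

E43XX → F_EXX = 430 MPa.
t_e = 0.707 × 6 = 4.242 mm.
R_nwl = 0.6 × 430 × 4.242 × 390 × 10⁻³ = 426.8 kN (longitudinal, 2 welds).
R_nwt = 0.6 × 430 × 4.242 × 130 × 10⁻³ = 142.3 kN (transverse, base value).
(i) R_nwl + R_nwt = 569.1 kN; (ii) 0.85 R_nwl + 1.5 R_nwt = 576.2 kN.
R_n = max = 576.2 kN [governs: (ii)]; φR_n = 432.2 kN.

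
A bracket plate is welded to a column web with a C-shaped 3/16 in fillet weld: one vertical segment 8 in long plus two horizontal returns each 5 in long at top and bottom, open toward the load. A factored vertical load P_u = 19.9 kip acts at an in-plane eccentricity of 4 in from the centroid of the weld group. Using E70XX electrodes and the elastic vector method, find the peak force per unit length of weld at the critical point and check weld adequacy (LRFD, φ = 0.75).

E70XX → F_EXX = 70 ksi.
Total weld length L_w = 18 in. Treat welds as unit-width lines.
Centroid: x̄ = 2×5×2.5 / 18 = 1.389 in from the vertical weld.
Polar moment about centroid: J = I_x + I_y = [8³/12 + 2×5×4²] + [8×1.389² + 2(5³/12 + 5×1.111²)] = 251.3 in³.
Direct shear f_v = P/L_w = 19.9 / 18 = 1.106 kip/in (vertical).
Torsion M = P·e = 19.9 × 4 = 79.6 kip·in.
Critical point at (x, y) = (3.611, 4) from centroid. f_tx = M·y/J = 1.267 kip/in; f_ty = M·x/J = 1.144 kip/in.
Resultant f_max = √[f_tx² + (f_v + f_ty)²] = √[1.267² + (1.106 + 1.144)²] = 2.582 kip/in.
Capacity per unit length: φr_n = 0.75 × 0.6 × 70 × (0.707 × 0.1875) = 4.176 kip/in.
2.582 ≤ 4.176 → adequate.

f_max ≈ 2.58 kip/in; adequate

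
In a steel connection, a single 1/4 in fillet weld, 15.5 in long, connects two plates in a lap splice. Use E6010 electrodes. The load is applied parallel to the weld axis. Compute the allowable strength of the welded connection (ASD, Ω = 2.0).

R_n/Ω ≈ 49.3 kip

E60XX → F_EXX = 60 ksi.
Effective throat t_e = 0.707 × 0.25 = 0.1767 in.
Total length L = 15.5 in; A_we = 0.1767 × 15.5 = 2.74 in².
F_nw = 0.6 F_EXX = 0.6 × 60 = 36 ksi.
R_n = 36 × 2.74 = 98.63 kip; R_n/Ω = 98.63/2.0 = 49.31 kip.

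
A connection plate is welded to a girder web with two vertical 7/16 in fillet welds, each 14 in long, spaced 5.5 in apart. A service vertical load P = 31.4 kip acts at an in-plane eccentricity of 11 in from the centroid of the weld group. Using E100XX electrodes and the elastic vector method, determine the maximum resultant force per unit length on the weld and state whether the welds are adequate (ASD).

E100XX → F_EXX = 100 ksi.
Total weld length L_w = 28 in. Treat welds as unit-width lines.
Polar moment about centroid: J = 2[d³/12 + d(b/2)²] = 2[14³/12 + 14×2.75²] = 669.1 in³.
Direct shear f_v = P/L_w = 31.4 / 28 = 1.121 kip/in (vertical).
Torsion M = P·e = 31.4 × 11 = 345.4 kip·in.
Critical point at (x, y) = (2.75, 7) from centroid. f_tx = M·y/J = 3.614 kip/in; f_ty = M·x/J = 1.42 kip/in.
Resultant f_max = √[f_tx² + (f_v + f_ty)²] = √[3.614² + (1.121 + 1.42)²] = 4.418 kip/in.
Capacity per unit length: r_n/Ω = (1/2.0) × 0.6 × 100 × (0.707 × 0.4375) = 9.279 kip/in.
4.418 ≤ 9.279 → adequate.

f_max ≈ 4.42 kip/in; adequate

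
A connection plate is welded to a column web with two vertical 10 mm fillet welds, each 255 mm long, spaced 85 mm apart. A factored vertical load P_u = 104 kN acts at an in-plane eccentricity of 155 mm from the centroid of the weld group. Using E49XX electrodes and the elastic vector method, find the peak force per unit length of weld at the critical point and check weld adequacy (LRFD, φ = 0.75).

E49XX → F_EXX = 490 MPa.
Total weld length L_w = 510 mm. Treat welds as unit-width lines.
Polar moment about centroid: J = 2[d³/12 + d(b/2)²] = 2[255³/12 + 255×42.5²] = 3685000 mm³.
Direct shear f_v = P/L_w = 104×10³ / 510 = 203.9 N/mm (vertical).
Torsion M = P·e = 104×10³ × 155 = 16120000 N·mm.
Critical point at (x, y) = (42.5, 127.5) from centroid. f_tx = M·y/J = 557.8 N/mm; f_ty = M·x/J = 185.9 N/mm.
Resultant f_max = √[f_tx² + (f_v + f_ty)²] = √[557.8² + (203.9 + 185.9)²] = 680.5 N/mm.
Capacity per unit length: φr_n = 0.75 × 0.6 × 490 × (0.707 × 10) = 1559 N/mm.
680.5 ≤ 1559 → adequate.

f_max ≈ 681 N/mm; adequate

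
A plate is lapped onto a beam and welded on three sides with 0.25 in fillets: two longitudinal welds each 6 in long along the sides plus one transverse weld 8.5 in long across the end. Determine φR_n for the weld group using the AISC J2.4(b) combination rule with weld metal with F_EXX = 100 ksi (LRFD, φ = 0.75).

t_e = 0.707 × 0.25 = 0.1767 in.
R_nwl = 0.6 × 100 × 0.1767 × 12 = 127.3 kip (longitudinal, 2 welds).
R_nwt = 0.6 × 100 × 0.1767 × 8.5 = 90.14 kip (transverse, base value).
(i) R_nwl + R_nwt = 217.4 kip; (ii) 0.85 R_nwl + 1.5 R_nwt = 243.4 kip.
R_n = max = 243.4 kip [governs: (ii)]; φR_n = 182.5 kip.

φR_n ≈ 183 kip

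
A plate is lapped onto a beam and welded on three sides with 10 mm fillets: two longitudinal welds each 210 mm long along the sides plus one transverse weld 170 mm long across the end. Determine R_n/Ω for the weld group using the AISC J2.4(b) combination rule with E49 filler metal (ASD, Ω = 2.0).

E49XX → F_EXX = 490 MPa.
t_e = 0.707 × 10 = 7.07 mm.
R_nwl = 0.6 × 490 × 7.07 × 420 × 10⁻³ = 873 kN (longitudinal, 2 welds).
R_nwt = 0.6 × 490 × 7.07 × 170 × 10⁻³ = 353.4 kN (transverse, base value).
(i) R_nwl + R_nwt = 1226 kN; (ii) 0.85 R_nwl + 1.5 R_nwt = 1272 kN.
R_n = max = 1272 kN [governs: (ii)]; R_n/Ω = 636 kN.

R_n/Ω ≈ 636 kN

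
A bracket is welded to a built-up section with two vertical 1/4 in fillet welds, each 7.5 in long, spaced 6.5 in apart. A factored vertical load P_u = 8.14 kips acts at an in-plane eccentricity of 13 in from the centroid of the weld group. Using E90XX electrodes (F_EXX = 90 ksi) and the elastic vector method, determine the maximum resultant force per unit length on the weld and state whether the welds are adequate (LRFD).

f_max ≈ 2.68 kip/in; adequate

Total weld length L_w = 15 in. Treat welds as unit-width lines.
Polar moment about centroid: J = 2[d³/12 + d(b/2)²] = 2[7.5³/12 + 7.5×3.25²] = 228.8 in³.
Direct shear f_v = P/L_w = 8.14 / 15 = 0.5427 kip/in (vertical).
Torsion M = P·e = 8.14 × 13 = 105.82 kip·in.
Critical point at (x, y) = (3.25, 3.75) from centroid. f_tx = M·y/J = 1.735 kip/in; f_ty = M·x/J = 1.503 kip/in.
Resultant f_max = √[f_tx² + (f_v + f_ty)²] = √[1.735² + (0.5427 + 1.503)²] = 2.683 kip/in.
Capacity per unit length: φr_n = 0.75 × 0.6 × 90 × (0.707 × 0.25) = 7.158 kip/in.
2.683 ≤ 7.158 → adequate.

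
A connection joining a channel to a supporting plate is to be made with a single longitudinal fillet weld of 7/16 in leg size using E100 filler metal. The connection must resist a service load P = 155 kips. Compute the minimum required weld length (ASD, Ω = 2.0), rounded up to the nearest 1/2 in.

E100XX → F_EXX = 100 ksi.
Throat t_e = 0.707 × 0.4375 = 0.3093 in.
r_n/Ω = (0.6 × 100 × 0.3093) / 2.0 = 9.279 kip/in.
L_req = P / (r_n/Ω) = 155 / 9.279 = 16.7 in total.
Round up → use L = 17 in.

L = 17 in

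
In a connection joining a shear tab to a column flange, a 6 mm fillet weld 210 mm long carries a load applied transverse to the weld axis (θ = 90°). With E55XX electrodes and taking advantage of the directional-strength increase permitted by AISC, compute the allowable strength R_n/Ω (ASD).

R_n/Ω ≈ 220 kN

E55XX → F_EXX = 550 MPa.
t_e = 0.707 × 6 = 4.242 mm; A_we = 4.242 × 210 = 890.8 mm².
Directional factor: 1.0 + 0.5 sin^1.5(90°) = 1.5.
F_nw = 0.6 × 550 × 1.5 = 495 MPa.
R_n/Ω = (495 × 890.8) / 2.0 × 10⁻³ = 220.5 kN.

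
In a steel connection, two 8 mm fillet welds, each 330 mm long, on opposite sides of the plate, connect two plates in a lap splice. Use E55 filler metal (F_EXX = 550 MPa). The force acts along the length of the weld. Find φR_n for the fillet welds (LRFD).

φR_n ≈ 924 kN

Effective throat t_e = 0.707 × 8 = 5.656 mm.
Total length L = 660 mm; A_we = 5.656 × 660 = 3733 mm².
F_nw = 0.6 F_EXX = 0.6 × 550 = 330 MPa.
φR_n = 0.75 × 330 × 3733 × 10⁻³ = 923.9 kN.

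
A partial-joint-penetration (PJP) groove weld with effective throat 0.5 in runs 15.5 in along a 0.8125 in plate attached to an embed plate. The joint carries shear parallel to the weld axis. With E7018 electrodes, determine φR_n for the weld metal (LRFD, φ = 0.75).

E70XX → F_EXX = 70 ksi.
Effective throat (given) t_e = 0.5 in.
A_we = 0.5 × 15.5 = 7.75 in².
F_nw = 0.6 F_EXX = 42 ksi.
φR_n = 0.75 × 42 × 7.75 = 244.1 kip.

φR_n ≈ 244 kip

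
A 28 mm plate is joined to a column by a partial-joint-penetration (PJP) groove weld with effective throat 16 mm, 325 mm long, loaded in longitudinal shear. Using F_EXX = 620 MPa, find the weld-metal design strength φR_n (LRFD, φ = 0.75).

Effective throat (given) t_e = 16 mm.
A_we = 16 × 325 = 5200 mm².
F_nw = 0.6 F_EXX = 372 MPa.
φR_n = 0.75 × 372 × 5200 × 10⁻³ = 1451 kN.

φR_n ≈ 1450 kN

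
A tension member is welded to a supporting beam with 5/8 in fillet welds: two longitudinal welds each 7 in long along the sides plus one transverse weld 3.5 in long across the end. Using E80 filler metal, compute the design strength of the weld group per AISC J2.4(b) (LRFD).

φR_n ≈ 278 kip

E80XX → F_EXX = 80 ksi.
t_e = 0.707 × 0.625 = 0.4419 in.
R_nwl = 0.6 × 80 × 0.4419 × 14 = 296.9 kip (longitudinal, 2 welds).
R_nwt = 0.6 × 80 × 0.4419 × 3.5 = 74.23 kip (transverse, base value).
(i) R_nwl + R_nwt = 371.2 kip; (ii) 0.85 R_nwl + 1.5 R_nwt = 363.8 kip.
R_n = max = 371.2 kip [governs: (i)]; φR_n = 278.4 kip.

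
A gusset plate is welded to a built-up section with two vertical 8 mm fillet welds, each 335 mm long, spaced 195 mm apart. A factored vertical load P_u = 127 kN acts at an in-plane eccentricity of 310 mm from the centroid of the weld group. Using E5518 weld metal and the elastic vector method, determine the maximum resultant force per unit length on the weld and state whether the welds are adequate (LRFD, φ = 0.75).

f_max ≈ 718 N/mm; adequate

E55XX → F_EXX = 550 MPa.
Total weld length L_w = 670 mm. Treat welds as unit-width lines.
Polar moment about centroid: J = 2[d³/12 + d(b/2)²] = 2[335³/12 + 335×97.5²] = 12640000 mm³.
Direct shear f_v = P/L_w = 127×10³ / 670 = 189.6 N/mm (vertical).
Torsion M = P·e = 127×10³ × 310 = 39370000 N·mm.
Critical point at (x, y) = (97.5, 167.5) from centroid. f_tx = M·y/J = 521.9 N/mm; f_ty = M·x/J = 303.8 N/mm.
Resultant f_max = √[f_tx² + (f_v + f_ty)²] = √[521.9² + (189.6 + 303.8)²] = 718.2 N/mm.
Capacity per unit length: φr_n = 0.75 × 0.6 × 550 × (0.707 × 8) = 1400 N/mm.
718.2 ≤ 1400 → adequate.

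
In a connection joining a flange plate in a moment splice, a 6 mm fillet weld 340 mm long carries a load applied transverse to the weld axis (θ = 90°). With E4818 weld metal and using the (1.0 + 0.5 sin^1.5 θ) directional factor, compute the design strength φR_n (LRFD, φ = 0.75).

E48XX → F_EXX = 480 MPa.
t_e = 0.707 × 6 = 4.242 mm; A_we = 4.242 × 340 = 1442 mm².
Directional factor: 1.0 + 0.5 sin^1.5(90°) = 1.5.
F_nw = 0.6 × 480 × 1.5 = 432 MPa.
φR_n = 0.75 × 432 × 1442 × 10⁻³ = 467.3 kN.

φR_n ≈ 467 kN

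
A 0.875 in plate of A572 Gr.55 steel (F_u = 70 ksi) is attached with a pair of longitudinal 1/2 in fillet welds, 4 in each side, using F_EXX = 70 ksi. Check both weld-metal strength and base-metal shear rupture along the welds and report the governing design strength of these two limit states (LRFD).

φR_n ≈ 89.1 kip (weld metal governs)

t_e = 0.707 × 0.5 = 0.3535 in; L = 8 in.
Weld metal: φR_n = 0.75 × 0.6 × 70 × 0.3535 × 8 = 89.08 kip.
Base metal (shear rupture): φR_n = 0.75 × 0.6 × 70 × 0.875 × 8 = 220.5 kip.
Governing: weld metal.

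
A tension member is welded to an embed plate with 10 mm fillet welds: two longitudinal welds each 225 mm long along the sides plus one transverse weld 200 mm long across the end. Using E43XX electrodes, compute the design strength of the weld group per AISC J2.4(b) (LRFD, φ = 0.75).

E43XX → F_EXX = 430 MPa.
t_e = 0.707 × 10 = 7.07 mm.
R_nwl = 0.6 × 430 × 7.07 × 450 × 10⁻³ = 820.8 kN (longitudinal, 2 welds).
R_nwt = 0.6 × 430 × 7.07 × 200 × 10⁻³ = 364.8 kN (transverse, base value).
(i) R_nwl + R_nwt = 1186 kN; (ii) 0.85 R_nwl + 1.5 R_nwt = 1245 kN.
R_n = max = 1245 kN [governs: (ii)]; φR_n = 933.7 kN.

φR_n ≈ 934 kN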